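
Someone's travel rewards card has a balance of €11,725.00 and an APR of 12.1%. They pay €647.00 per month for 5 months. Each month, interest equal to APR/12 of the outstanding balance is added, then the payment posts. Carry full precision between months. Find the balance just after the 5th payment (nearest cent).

€9,027.28

Monthly rate r = 12.1%/12 = 1.00833% = 0.0100833.
Each month: B ← B·(1+r) − €647.00.
Month 1: interest €118.23; balance after payment €11,196.23.
Month 2: interest €112.90; balance after payment €10,662.12.
Month 3: interest €107.51; balance after payment €10,122.63.
Month 4: interest €102.07; balance after payment €9,577.70.
Month 5: interest €96.58; balance after payment €9,027.28.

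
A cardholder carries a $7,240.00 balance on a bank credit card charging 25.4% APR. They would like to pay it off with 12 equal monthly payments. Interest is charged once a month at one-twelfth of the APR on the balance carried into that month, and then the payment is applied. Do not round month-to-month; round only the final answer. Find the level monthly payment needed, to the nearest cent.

$689.53

Monthly rate r = 25.4%/12 = 2.11667% = 0.0211667.
Level-payment amortization: P = B₀·r / (1 − (1+r)^(−n)) = 7240.00·0.0211667 / (1 − 1.02117^(−12)).
Denominator 1 − (1+r)^(−12) = 0.222249246.
P = 153.247 / 0.222249246 ≈ 689.53.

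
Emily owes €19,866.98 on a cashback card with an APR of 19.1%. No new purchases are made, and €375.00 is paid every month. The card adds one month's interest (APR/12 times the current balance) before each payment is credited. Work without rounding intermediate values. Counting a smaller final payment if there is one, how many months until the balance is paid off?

118 payments

Monthly rate r = 19.1%/12 = 1.59167% = 0.0159167.
Recurrence: B ← B·(1+r) − €375.00.
Month 1: interest €316.22; balance after payment €19,808.20.
Month 2: interest €315.28; balance after payment €19,748.48.
Closed form: n = −ln(1 − rB₀/P)/ln(1+r) = −ln(0.15676)/ln(1.01592) ≈ 117.347, so the balance reaches zero during payment 118.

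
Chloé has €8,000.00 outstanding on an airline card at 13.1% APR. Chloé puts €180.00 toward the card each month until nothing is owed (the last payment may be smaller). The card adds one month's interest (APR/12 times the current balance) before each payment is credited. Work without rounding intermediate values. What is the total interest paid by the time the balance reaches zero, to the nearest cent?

Monthly rate r = 13.1%/12 = 1.09167% = 0.0109167.
Payoff takes n = ⌈−ln(1 − rB₀/P)/ln(1+r)⌉ = ⌈61.151⌉ = 62 payments; the last is €27.31.
Total paid = 61·€180.00 + €27.31 = €11,007.31.
Total interest = total paid − principal = €11,007.31 − €8,000.00 = €3,007.31.

€3,007.31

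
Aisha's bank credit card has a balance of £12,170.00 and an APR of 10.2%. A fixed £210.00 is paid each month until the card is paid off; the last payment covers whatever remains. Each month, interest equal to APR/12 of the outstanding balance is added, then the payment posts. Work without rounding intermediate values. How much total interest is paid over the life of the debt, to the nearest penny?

£4,662.87

Monthly rate r = 10.2%/12 = 0.85% = 0.0085.
Payoff takes n = ⌈−ln(1 − rB₀/P)/ln(1+r)⌉ = ⌈80.156⌉ = 81 payments; the last is £32.87.
Total paid = 80·£210.00 + £32.87 = £16,832.87.
Total interest = total paid − principal = £16,832.87 − £12,170.00 = £4,662.87.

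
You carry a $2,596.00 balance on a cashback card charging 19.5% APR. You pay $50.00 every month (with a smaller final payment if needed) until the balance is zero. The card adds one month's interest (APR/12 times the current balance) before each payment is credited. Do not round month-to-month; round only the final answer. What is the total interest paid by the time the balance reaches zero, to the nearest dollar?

Monthly rate r = 19.5%/12 = 1.625% = 0.01625.
Payoff takes n = ⌈−ln(1 − rB₀/P)/ln(1+r)⌉ = ⌈115.140⌉ = 116 payments; the last is $7.02.
Total paid = 115·$50.00 + $7.02 = $5,757.02.
Total interest = total paid − principal = $5,757.02 − $2,596.00 = $3,161.02.

$3,161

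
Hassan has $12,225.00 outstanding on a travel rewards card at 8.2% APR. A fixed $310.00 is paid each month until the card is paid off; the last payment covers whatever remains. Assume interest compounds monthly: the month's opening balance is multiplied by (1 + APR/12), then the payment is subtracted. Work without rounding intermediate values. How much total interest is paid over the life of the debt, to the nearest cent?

$2,068.27

Monthly rate r = 8.2%/12 = 0.683333% = 0.00683333.
Payoff takes n = ⌈−ln(1 − rB₀/P)/ln(1+r)⌉ = ⌈46.107⌉ = 47 payments; the last is $33.27.
Total paid = 46·$310.00 + $33.27 = $14,293.27.
Total interest = total paid − principal = $14,293.27 − $12,225.00 = $2,068.27.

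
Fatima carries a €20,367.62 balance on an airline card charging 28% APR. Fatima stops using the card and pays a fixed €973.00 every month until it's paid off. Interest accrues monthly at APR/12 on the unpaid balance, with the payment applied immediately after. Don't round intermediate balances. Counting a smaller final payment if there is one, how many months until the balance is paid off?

Monthly rate r = 28%/12 = 2.33333% = 0.0233333.
Recurrence: B ← B·(1+r) − €973.00.
Month 1: interest €475.24; balance after payment €19,869.86.
Month 2: interest €463.63; balance after payment €19,360.49.
Closed form: n = −ln(1 − rB₀/P)/ln(1+r) = −ln(0.51157)/ln(1.02333) ≈ 29.060, so the balance reaches zero during payment 30.

30 payments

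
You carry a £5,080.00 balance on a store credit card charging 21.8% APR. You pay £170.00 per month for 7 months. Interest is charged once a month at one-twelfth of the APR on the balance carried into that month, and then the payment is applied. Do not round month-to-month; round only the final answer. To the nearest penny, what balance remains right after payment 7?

£4,505.44

Monthly rate r = 21.8%/12 = 1.81667% = 0.0181667.
Each month: B ← B·(1+r) − £170.00.
Month 1: interest £92.29; balance after payment £5,002.29.
Month 2: interest £90.87; balance after payment £4,923.16.
Month 3: interest £89.44; balance after payment £4,842.60.
Month 4: interest £87.97; balance after payment £4,760.57.
Month 5: interest £86.48; balance after payment £4,677.06.
Month 6: interest £84.97; balance after payment £4,592.02.
Month 7: interest £83.42; balance after payment £4,505.44.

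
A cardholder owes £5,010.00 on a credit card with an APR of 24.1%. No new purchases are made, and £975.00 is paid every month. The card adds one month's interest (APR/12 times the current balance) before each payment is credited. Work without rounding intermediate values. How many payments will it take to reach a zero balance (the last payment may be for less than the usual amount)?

Monthly rate r = 24.1%/12 = 2.00833% = 0.0200833.
Recurrence: B ← B·(1+r) − £975.00.
Month 1: interest £100.62; balance after payment £4,135.62.
Month 2: interest £83.06; balance after payment £3,243.67.
Month 3: interest £65.14; balance after payment £2,333.82.
Month 4: interest £46.87; balance after payment £1,405.69.
Month 5: interest £28.23; balance after payment £458.92.
Month 6: interest £9.22; balance after payment £0.00.

6 payments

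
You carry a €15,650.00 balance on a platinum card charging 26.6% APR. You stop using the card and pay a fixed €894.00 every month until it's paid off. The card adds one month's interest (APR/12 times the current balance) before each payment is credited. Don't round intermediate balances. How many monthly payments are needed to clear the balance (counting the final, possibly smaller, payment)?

23 payments

Monthly rate r = 26.6%/12 = 2.21667% = 0.0221667.
Recurrence: B ← B·(1+r) − €894.00.
Month 1: interest €346.91; balance after payment €15,102.91.
Month 2: interest €334.78; balance after payment €14,543.69.
Closed form: n = −ln(1 − rB₀/P)/ln(1+r) = −ln(0.61196)/ln(1.02217) ≈ 22.399, so the balance reaches zero during payment 23.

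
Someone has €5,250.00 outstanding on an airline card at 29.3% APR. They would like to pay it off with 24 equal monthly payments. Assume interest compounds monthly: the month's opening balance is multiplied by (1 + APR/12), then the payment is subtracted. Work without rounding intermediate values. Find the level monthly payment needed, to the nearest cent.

€291.65

Monthly rate r = 29.3%/12 = 2.44167% = 0.0244167.
Level-payment amortization: P = B₀·r / (1 − (1+r)^(−n)) = 5250.00·0.0244167 / (1 − 1.02442^(−24)).
Denominator 1 − (1+r)^(−24) = 0.439519192.
P = 128.188 / 0.439519192 ≈ 291.65.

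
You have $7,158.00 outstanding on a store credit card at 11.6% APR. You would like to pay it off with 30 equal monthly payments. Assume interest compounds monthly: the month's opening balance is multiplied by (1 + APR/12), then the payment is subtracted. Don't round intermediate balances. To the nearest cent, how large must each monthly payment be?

Monthly rate r = 11.6%/12 = 0.966667% = 0.00966667.
Level-payment amortization: P = B₀·r / (1 − (1+r)^(−n)) = 7158.00·0.00966667 / (1 − 1.00967^(−30)).
Denominator 1 − (1+r)^(−30) = 0.250693601.
P = 69.194 / 0.250693601 ≈ 276.01.

$276.01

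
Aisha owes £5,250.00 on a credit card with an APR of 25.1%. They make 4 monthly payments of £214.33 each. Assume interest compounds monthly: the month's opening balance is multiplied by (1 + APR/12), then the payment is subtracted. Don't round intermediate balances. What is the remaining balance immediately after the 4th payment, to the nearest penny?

£4,818.63

Monthly rate r = 25.1%/12 = 2.09167% = 0.0209167.
Each month: B ← B·(1+r) − £214.33.
Month 1: interest £109.81; balance after payment £5,145.48.
Month 2: interest £107.63; balance after payment £5,038.78.
Month 3: interest £105.39; balance after payment £4,929.84.
Month 4: interest £103.12; balance after payment £4,818.63.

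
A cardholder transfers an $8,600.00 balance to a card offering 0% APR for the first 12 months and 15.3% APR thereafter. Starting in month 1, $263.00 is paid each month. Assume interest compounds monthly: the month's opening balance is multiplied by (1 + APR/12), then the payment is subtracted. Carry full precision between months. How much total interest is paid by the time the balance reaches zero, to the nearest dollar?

Promo months 1–12 at r₀ = 0%/12 = 0; months 13+ at r₁ = 15.3%/12 = 0.01275.
After month 12 (no interest yet): B = $8,600.00 − 12·$263.00 = $5,444.00.
Then at r₁ with $263.00/mo: n₂ = −ln(1 − r₁·B/P)/ln(1+r₁) ≈ 24.19 → 25 more payments.
Total paid = 36·$263.00 + $49.06 = $9,517.06; interest = $9,517.06 − $8,600.00 = $917.06.

$917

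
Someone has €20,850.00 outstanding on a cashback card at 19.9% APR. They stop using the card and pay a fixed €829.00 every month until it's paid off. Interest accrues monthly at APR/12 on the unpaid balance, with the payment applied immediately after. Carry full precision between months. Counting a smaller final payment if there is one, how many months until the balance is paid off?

Monthly rate r = 19.9%/12 = 1.65833% = 0.0165833.
Recurrence: B ← B·(1+r) − €829.00.
Month 1: interest €345.76; balance after payment €20,366.76.
Month 2: interest €337.75; balance after payment €19,875.51.
Closed form: n = −ln(1 − rB₀/P)/ln(1+r) = −ln(0.58292)/ln(1.01658) ≈ 32.815, so the balance reaches zero during payment 33.

33 payments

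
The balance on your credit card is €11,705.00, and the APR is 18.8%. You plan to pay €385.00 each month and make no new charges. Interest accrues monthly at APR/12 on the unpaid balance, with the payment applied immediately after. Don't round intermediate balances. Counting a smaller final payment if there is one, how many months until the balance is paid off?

Monthly rate r = 18.8%/12 = 1.56667% = 0.0156667.
Recurrence: B ← B·(1+r) − €385.00.
Month 1: interest €183.38; balance after payment €11,503.38.
Month 2: interest €180.22; balance after payment €11,298.60.
Closed form: n = −ln(1 − rB₀/P)/ln(1+r) = −ln(0.52369)/ln(1.01567) ≈ 41.611, so the balance reaches zero during payment 42.

42 months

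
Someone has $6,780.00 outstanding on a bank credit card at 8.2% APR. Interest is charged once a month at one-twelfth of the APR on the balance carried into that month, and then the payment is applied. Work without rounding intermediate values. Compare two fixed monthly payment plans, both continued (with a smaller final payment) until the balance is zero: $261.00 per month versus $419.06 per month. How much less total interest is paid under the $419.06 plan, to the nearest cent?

Monthly rate r = 8.2%/12 = 0.683333% = 0.00683333.
At $261.00/mo: n = ⌈−ln(1 − rB₀/P)/ln(1+r)⌉ = 29 payments (last $181.69); total interest = total paid − $6,780.00 = $709.69.
At $419.06/mo: 18 payments (last $85.66); total interest $429.68.
Interest saved = $709.69 − $429.68 = $280.01.

$280.01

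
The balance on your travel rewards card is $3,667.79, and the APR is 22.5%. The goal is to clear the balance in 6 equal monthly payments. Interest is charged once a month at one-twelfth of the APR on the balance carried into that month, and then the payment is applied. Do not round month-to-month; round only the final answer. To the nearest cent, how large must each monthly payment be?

Monthly rate r = 22.5%/12 = 1.875% = 0.01875.
Level-payment amortization: P = B₀·r / (1 − (1+r)^(−n)) = 3667.79·0.01875 / (1 − 1.01875^(−6)).
Denominator 1 − (1+r)^(−6) = 0.10547132.
P = 68.7711 / 0.10547132 ≈ 652.04.

$652.04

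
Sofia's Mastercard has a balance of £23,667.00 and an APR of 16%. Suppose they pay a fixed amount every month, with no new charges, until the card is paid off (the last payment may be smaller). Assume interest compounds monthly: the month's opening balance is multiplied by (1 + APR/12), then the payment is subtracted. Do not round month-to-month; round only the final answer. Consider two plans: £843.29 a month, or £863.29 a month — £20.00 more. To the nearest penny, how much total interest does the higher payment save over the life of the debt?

Monthly rate r = 16%/12 = 1.33333% = 0.0133333.
At £843.29/mo: n = ⌈−ln(1 − rB₀/P)/ln(1+r)⌉ = 36 payments (last £328.78); total interest = total paid − £23,667.00 = £6,176.93.
At £863.29/mo: 35 payments (last £303.10); total interest £5,987.96.
Interest saved = £6,176.93 − £5,987.96 = £188.97.

£188.97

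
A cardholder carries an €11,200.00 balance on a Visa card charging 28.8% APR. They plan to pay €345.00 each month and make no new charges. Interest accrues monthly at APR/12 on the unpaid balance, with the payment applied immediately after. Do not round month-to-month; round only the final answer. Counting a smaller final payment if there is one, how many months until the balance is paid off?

Monthly rate r = 28.8%/12 = 2.4% = 0.024.
Recurrence: B ← B·(1+r) − €345.00.
Month 1: interest €268.80; balance after payment €11,123.80.
Month 2: interest €266.97; balance after payment €11,045.77.
Closed form: n = −ln(1 − rB₀/P)/ln(1+r) = −ln(0.22087)/ln(1.024) ≈ 63.676, so the balance reaches zero during payment 64.

64 payments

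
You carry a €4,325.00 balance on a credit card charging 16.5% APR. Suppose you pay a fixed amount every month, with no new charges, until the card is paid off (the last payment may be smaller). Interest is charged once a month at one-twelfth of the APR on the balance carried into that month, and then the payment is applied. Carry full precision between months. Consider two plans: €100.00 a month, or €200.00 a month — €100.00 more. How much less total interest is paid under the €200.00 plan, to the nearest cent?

Monthly rate r = 16.5%/12 = 1.375% = 0.01375.
At €100.00/mo: n = ⌈−ln(1 − rB₀/P)/ln(1+r)⌉ = 67 payments (last €13.11); total interest = total paid − €4,325.00 = €2,288.11.
At €200.00/mo: 26 payments (last €168.30); total interest €843.30.
Interest saved = €2,288.11 − €843.30 = €1,444.81.

€1,444.81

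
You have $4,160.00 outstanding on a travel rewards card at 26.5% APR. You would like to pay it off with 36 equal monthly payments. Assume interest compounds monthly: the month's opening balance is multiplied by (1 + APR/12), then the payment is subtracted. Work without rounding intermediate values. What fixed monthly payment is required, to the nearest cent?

$168.72

Monthly rate r = 26.5%/12 = 2.20833% = 0.0220833.
Level-payment amortization: P = B₀·r / (1 − (1+r)^(−n)) = 4160.00·0.0220833 / (1 − 1.02208^(−36)).
Denominator 1 − (1+r)^(−36) = 0.544495191.
P = 91.8667 / 0.544495191 ≈ 168.72.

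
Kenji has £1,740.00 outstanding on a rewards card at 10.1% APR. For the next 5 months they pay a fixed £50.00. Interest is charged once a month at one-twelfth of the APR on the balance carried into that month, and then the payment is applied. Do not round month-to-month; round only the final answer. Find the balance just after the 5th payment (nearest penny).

£1,560.22

Monthly rate r = 10.1%/12 = 0.841667% = 0.00841667.
Each month: B ← B·(1+r) − £50.00.
Month 1: interest £14.64; balance after payment £1,704.64.
Month 2: interest £14.35; balance after payment £1,668.99.
Month 3: interest £14.05; balance after payment £1,633.04.
Month 4: interest £13.74; balance after payment £1,596.78.
Month 5: interest £13.44; balance after payment £1,560.22.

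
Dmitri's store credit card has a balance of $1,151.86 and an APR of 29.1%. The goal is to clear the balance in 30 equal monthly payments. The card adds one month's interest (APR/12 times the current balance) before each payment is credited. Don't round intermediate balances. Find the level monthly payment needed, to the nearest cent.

$54.48

Monthly rate r = 29.1%/12 = 2.425% = 0.02425.
Level-payment amortization: P = B₀·r / (1 − (1+r)^(−n)) = 1151.86·0.02425 / (1 − 1.02425^(−30)).
Denominator 1 − (1+r)^(−30) = 0.51267261.
P = 27.9326 / 0.51267261 ≈ 54.48.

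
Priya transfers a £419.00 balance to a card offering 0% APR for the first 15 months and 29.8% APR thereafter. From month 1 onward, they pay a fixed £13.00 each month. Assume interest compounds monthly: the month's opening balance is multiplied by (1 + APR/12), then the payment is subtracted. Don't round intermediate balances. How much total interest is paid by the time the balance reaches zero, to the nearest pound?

Promo months 1–15 at r₀ = 0%/12 = 0; months 16+ at r₁ = 29.8%/12 = 0.0248333.
After month 15 (no interest yet): B = £419.00 − 15·£13.00 = £224.00.
Then at r₁ with £13.00/mo: n₂ = −ln(1 − r₁·B/P)/ln(1+r₁) ≈ 22.77 → 23 more payments.
Total paid = 37·£13.00 + £9.98 = £490.98; interest = £490.98 − £419.00 = £71.98.

£72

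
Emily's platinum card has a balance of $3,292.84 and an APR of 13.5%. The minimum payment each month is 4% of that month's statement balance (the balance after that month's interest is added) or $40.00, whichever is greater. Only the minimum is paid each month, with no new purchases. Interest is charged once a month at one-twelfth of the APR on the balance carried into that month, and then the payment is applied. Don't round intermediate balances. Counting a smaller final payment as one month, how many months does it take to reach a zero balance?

70 months

Monthly rate r = 13.5%/12 = 1.125% = 0.01125.
While 4% of the post-interest balance exceeds $40.00, each month B ← (B·(1+r))·(1 − 0.04), i.e. B shrinks by the factor (1+r)·0.96 = 0.9708.
This holds for months 1–41. Entering month 42 the balance is $976.99; 4% of the post-interest balance is now below $40.00, so the flat $40.00 minimum applies from here.
From month 42 a fixed $40.00 at rate r clears $976.99 in 29 more payments. Total: 41 + 29 = 70 months.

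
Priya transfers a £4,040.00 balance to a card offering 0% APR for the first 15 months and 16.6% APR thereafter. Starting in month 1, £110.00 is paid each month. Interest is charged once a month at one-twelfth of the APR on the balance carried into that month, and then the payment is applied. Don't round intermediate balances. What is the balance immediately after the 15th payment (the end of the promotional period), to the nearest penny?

Promo months 1–15 at r₀ = 0%/12 = 0; months 16+ at r₁ = 16.6%/12 = 0.0138333.
After month 15 (no interest yet): B = £4,040.00 − 15·£110.00 = £2,390.00.

£2,390.00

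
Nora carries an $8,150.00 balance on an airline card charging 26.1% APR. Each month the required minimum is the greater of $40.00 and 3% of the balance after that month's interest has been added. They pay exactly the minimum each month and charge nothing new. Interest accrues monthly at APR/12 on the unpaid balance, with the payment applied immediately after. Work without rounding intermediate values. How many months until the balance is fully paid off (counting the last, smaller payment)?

263 months

Monthly rate r = 26.1%/12 = 2.175% = 0.02175.
While 3% of the post-interest balance exceeds $40.00, each month B ← (B·(1+r))·(1 − 0.03), i.e. B shrinks by the factor (1+r)·0.97 = 0.9911.
This holds for months 1–205. Entering month 206 the balance is $1,303.21; 3% of the post-interest balance is now below $40.00, so the flat $40.00 minimum applies from here.
From month 206 a fixed $40.00 at rate r clears $1,303.21 in 58 more payments. Total: 205 + 58 = 263 months.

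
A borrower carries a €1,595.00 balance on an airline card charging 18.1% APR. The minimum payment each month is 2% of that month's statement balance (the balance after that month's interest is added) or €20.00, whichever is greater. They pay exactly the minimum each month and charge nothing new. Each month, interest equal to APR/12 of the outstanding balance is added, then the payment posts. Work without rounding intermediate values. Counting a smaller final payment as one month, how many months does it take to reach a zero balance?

Monthly rate r = 18.1%/12 = 1.50833% = 0.0150833.
While 2% of the post-interest balance exceeds €20.00, each month B ← (B·(1+r))·(1 − 0.02), i.e. B shrinks by the factor (1+r)·0.98 = 0.99478.
This holds for months 1–93. Entering month 94 the balance is €980.49; 2% of the post-interest balance is now below €20.00, so the flat €20.00 minimum applies from here.
From month 94 a fixed €20.00 at rate r clears €980.49 in 90 more payments. Total: 93 + 90 = 183 months.

183 months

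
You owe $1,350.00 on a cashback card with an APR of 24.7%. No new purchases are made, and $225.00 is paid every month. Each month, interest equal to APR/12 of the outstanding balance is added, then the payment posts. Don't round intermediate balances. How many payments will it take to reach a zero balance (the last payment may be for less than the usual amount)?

7 payments

Monthly rate r = 24.7%/12 = 2.05833% = 0.0205833.
Recurrence: B ← B·(1+r) − $225.00.
Month 1: interest $27.79; balance after payment $1,152.79.
Month 2: interest $23.73; balance after payment $951.52.
Closed form: n = −ln(1 − rB₀/P)/ln(1+r) = −ln(0.8765)/ln(1.02058) ≈ 6.470, so the balance reaches zero during payment 7.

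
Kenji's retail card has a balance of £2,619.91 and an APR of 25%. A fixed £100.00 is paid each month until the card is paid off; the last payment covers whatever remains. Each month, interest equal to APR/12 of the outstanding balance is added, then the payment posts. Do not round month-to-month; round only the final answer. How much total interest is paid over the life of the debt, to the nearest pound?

£1,208

Monthly rate r = 25%/12 = 2.08333% = 0.0208333.
Payoff takes n = ⌈−ln(1 − rB₀/P)/ln(1+r)⌉ = ⌈38.277⌉ = 39 payments; the last is £27.93.
Total paid = 38·£100.00 + £27.93 = £3,827.93.
Total interest = total paid − principal = £3,827.93 − £2,619.91 = £1,208.02.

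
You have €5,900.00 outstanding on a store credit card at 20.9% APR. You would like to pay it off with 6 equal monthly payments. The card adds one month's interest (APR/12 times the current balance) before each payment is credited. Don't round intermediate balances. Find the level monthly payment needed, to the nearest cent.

€1,044.14

Monthly rate r = 20.9%/12 = 1.74167% = 0.0174167.
Level-payment amortization: P = B₀·r / (1 − (1+r)^(−n)) = 5900.00·0.0174167 / (1 − 1.01742^(−6)).
Denominator 1 − (1+r)^(−6) = 0.0984145095.
P = 102.758 / 0.0984145095 ≈ 1044.14.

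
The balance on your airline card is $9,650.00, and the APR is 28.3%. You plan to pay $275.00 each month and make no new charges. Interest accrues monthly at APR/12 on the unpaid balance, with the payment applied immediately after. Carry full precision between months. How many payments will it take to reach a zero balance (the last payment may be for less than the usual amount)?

Monthly rate r = 28.3%/12 = 2.35833% = 0.0235833.
Recurrence: B ← B·(1+r) − $275.00.
Month 1: interest $227.58; balance after payment $9,602.58.
Month 2: interest $226.46; balance after payment $9,554.04.
Closed form: n = −ln(1 − rB₀/P)/ln(1+r) = −ln(0.17244)/ln(1.02358) ≈ 75.407, so the balance reaches zero during payment 76.

76 payments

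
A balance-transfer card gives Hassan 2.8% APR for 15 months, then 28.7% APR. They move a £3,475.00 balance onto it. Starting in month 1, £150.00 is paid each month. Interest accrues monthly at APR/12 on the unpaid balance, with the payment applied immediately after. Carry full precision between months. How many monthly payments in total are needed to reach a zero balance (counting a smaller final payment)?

25 months

Promo months 1–15 at r₀ = 2.8%/12 = 0.00233333; months 16+ at r₁ = 28.7%/12 = 0.0239167.
After month 15: iterate B ← B·(1+r₀) − £150.00 for 15 months → £1,311.51.
Then at r₁ with £150.00/mo: n₂ = −ln(1 − r₁·B/P)/ln(1+r₁) ≈ 9.93 → 10 more payments.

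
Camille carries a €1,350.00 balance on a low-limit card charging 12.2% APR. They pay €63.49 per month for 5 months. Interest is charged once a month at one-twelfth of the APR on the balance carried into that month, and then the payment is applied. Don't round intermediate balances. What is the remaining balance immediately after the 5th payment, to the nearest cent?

€1,096.06

Monthly rate r = 12.2%/12 = 1.01667% = 0.0101667.
Each month: B ← B·(1+r) − €63.49.
Month 1: interest €13.72; balance after payment €1,300.23.
Month 2: interest €13.22; balance after payment €1,249.96.
Month 3: interest €12.71; balance after payment €1,199.18.
Month 4: interest €12.19; balance after payment €1,147.88.
Month 5: interest €11.67; balance after payment €1,096.06.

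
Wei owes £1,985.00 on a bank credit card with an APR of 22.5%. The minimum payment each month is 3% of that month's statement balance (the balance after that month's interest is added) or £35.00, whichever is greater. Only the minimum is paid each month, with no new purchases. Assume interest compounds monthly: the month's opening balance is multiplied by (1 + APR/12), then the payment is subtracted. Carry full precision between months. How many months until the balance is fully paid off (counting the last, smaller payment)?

98 months

Monthly rate r = 22.5%/12 = 1.875% = 0.01875.
While 3% of the post-interest balance exceeds £35.00, each month B ← (B·(1+r))·(1 − 0.03), i.e. B shrinks by the factor (1+r)·0.97 = 0.98819.
This holds for months 1–47. Entering month 48 the balance is £1,135.56; 3% of the post-interest balance is now below £35.00, so the flat £35.00 minimum applies from here.
From month 48 a fixed £35.00 at rate r clears £1,135.56 in 51 more payments. Total: 47 + 51 = 98 months.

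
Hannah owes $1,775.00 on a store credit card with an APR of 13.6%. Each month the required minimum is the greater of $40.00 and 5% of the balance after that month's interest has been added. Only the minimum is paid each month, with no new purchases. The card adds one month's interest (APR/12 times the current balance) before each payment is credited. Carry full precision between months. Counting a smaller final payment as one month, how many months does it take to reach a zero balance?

43 months

Monthly rate r = 13.6%/12 = 1.13333% = 0.0113333.
While 5% of the post-interest balance exceeds $40.00, each month B ← (B·(1+r))·(1 − 0.05), i.e. B shrinks by the factor (1+r)·0.95 = 0.96077.
This holds for months 1–21. Entering month 22 the balance is $765.90; 5% of the post-interest balance is now below $40.00, so the flat $40.00 minimum applies from here.
From month 22 a fixed $40.00 at rate r clears $765.90 in 22 more payments. Total: 21 + 22 = 43 months.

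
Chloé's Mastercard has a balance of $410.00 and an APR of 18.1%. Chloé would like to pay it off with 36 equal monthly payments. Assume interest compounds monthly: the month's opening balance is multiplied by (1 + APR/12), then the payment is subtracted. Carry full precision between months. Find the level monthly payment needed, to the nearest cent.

Monthly rate r = 18.1%/12 = 1.50833% = 0.0150833.
Level-payment amortization: P = B₀·r / (1 − (1+r)^(−n)) = 410.00·0.0150833 / (1 − 1.01508^(−36)).
Denominator 1 − (1+r)^(−36) = 0.41663697.
P = 6.18417 / 0.41663697 ≈ 14.84.

$14.84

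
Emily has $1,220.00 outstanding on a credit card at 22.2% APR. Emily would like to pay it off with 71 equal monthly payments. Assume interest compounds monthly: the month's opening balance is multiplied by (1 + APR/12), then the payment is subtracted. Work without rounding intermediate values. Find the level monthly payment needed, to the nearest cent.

Monthly rate r = 22.2%/12 = 1.85% = 0.0185.
Level-payment amortization: P = B₀·r / (1 − (1+r)^(−n)) = 1220.00·0.0185 / (1 − 1.0185^(−71)).
Denominator 1 − (1+r)^(−71) = 0.727876133.
P = 22.57 / 0.727876133 ≈ 31.01.

$31.01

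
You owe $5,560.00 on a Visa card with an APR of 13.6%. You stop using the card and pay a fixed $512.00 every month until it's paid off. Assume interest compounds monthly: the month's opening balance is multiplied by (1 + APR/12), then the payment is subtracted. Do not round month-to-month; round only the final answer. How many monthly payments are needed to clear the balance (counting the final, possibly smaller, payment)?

12 months

Monthly rate r = 13.6%/12 = 1.13333% = 0.0113333.
Recurrence: B ← B·(1+r) − $512.00.
Month 1: interest $63.01; balance after payment $5,111.01.
Month 2: interest $57.92; balance after payment $4,656.94.
Closed form: n = −ln(1 − rB₀/P)/ln(1+r) = −ln(0.87693)/ln(1.01133) ≈ 11.654, so the balance reaches zero during payment 12.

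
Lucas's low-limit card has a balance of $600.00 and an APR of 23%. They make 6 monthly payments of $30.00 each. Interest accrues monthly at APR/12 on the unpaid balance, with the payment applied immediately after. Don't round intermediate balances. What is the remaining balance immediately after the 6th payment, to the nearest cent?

Monthly rate r = 23%/12 = 1.91667% = 0.0191667.
Each month: B ← B·(1+r) − $30.00.
Month 1: interest $11.50; balance after payment $581.50.
Month 2: interest $11.15; balance after payment $562.65.
Month 3: interest $10.78; balance after payment $543.43.
Month 4: interest $10.42; balance after payment $523.85.
Month 5: interest $10.04; balance after payment $503.89.
Month 6: interest $9.66; balance after payment $483.54.

$483.54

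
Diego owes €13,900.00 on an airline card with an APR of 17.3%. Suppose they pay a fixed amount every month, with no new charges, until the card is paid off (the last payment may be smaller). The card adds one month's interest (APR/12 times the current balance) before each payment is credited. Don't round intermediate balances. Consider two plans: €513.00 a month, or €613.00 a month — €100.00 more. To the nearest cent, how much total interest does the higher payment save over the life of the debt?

Monthly rate r = 17.3%/12 = 1.44167% = 0.0144167.
At €513.00/mo: n = ⌈−ln(1 − rB₀/P)/ln(1+r)⌉ = 35 payments (last €311.17); total interest = total paid − €13,900.00 = €3,853.17.
At €613.00/mo: 28 payments (last €403.35); total interest €3,054.35.
Interest saved = €3,853.17 − €3,054.35 = €798.82.

€798.82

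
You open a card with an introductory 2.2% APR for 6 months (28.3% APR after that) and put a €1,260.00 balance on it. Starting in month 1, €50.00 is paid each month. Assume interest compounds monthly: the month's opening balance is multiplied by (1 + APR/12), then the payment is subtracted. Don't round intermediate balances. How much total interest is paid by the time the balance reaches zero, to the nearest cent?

€356.79

Promo months 1–6 at r₀ = 2.2%/12 = 0.00183333; months 7+ at r₁ = 28.3%/12 = 0.0235833.
After month 6: iterate B ← B·(1+r₀) − €50.00 for 6 months → €972.55.
Then at r₁ with €50.00/mo: n₂ = −ln(1 − r₁·B/P)/ln(1+r₁) ≈ 26.33 → 27 more payments.
Total paid = 32·€50.00 + €16.79 = €1,616.79; interest = €1,616.79 − €1,260.00 = €356.79.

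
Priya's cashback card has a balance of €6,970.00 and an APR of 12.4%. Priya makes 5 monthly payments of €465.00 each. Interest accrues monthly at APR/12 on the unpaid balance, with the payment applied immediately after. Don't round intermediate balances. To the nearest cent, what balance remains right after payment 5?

Monthly rate r = 12.4%/12 = 1.03333% = 0.0103333.
Each month: B ← B·(1+r) − €465.00.
Month 1: interest €72.02; balance after payment €6,577.02.
Month 2: interest €67.96; balance after payment €6,179.99.
Month 3: interest €63.86; balance after payment €5,778.85.
Month 4: interest €59.71; balance after payment €5,373.56.
Month 5: interest €55.53; balance after payment €4,964.09.

€4,964.09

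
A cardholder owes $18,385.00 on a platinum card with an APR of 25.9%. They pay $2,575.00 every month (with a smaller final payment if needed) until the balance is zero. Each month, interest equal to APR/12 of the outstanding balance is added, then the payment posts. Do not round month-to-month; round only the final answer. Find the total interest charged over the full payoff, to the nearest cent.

$1,799.74

Monthly rate r = 25.9%/12 = 2.15833% = 0.0215833.
Payoff takes n = ⌈−ln(1 − rB₀/P)/ln(1+r)⌉ = ⌈7.837⌉ = 8 payments; the last is $2,159.74.
Total paid = 7·$2,575.00 + $2,159.74 = $20,184.74.
Total interest = total paid − principal = $20,184.74 − $18,385.00 = $1,799.74.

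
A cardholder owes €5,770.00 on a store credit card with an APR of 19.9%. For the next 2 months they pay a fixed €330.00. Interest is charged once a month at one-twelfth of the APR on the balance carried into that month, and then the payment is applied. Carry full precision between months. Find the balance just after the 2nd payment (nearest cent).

Monthly rate r = 19.9%/12 = 1.65833% = 0.0165833.
Each month: B ← B·(1+r) − €330.00.
Month 1: interest €95.69; balance after payment €5,535.69.
Month 2: interest €91.80; balance after payment €5,297.49.

€5,297.49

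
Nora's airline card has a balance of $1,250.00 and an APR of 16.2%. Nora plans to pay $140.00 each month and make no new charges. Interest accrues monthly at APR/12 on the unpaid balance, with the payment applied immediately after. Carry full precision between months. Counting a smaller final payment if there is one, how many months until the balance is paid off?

Monthly rate r = 16.2%/12 = 1.35% = 0.0135.
Recurrence: B ← B·(1+r) − $140.00.
Month 1: interest $16.88; balance after payment $1,126.88.
Month 2: interest $15.21; balance after payment $1,002.09.
Closed form: n = −ln(1 − rB₀/P)/ln(1+r) = −ln(0.87946)/ln(1.0135) ≈ 9.578, so the balance reaches zero during payment 10.

10 payments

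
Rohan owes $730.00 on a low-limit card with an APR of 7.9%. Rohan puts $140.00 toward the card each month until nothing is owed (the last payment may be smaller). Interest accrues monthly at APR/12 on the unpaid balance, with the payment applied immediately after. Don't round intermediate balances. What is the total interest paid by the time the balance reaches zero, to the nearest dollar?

Monthly rate r = 7.9%/12 = 0.658333% = 0.00658333.
Payoff takes n = ⌈−ln(1 − rB₀/P)/ln(1+r)⌉ = ⌈5.323⌉ = 6 payments; the last is $45.37.
Total paid = 5·$140.00 + $45.37 = $745.37.
Total interest = total paid − principal = $745.37 − $730.00 = $15.37.

$15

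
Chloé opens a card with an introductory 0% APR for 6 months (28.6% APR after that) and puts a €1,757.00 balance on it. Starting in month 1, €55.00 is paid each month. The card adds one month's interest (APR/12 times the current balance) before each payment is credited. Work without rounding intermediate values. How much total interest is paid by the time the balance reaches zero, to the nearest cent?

Promo months 1–6 at r₀ = 0%/12 = 0; months 7+ at r₁ = 28.6%/12 = 0.0238333.
After month 6 (no interest yet): B = €1,757.00 − 6·€55.00 = €1,427.00.
Then at r₁ with €55.00/mo: n₂ = −ln(1 − r₁·B/P)/ln(1+r₁) ≈ 40.90 → 41 more payments.
Total paid = 46·€55.00 + €49.43 = €2,579.43; interest = €2,579.43 − €1,757.00 = €822.43.

€822.43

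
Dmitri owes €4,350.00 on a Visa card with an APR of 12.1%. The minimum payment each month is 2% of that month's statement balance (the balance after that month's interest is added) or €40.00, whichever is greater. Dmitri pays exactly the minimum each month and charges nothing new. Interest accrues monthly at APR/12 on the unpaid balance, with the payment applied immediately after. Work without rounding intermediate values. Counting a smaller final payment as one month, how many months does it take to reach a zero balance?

147 months

Monthly rate r = 12.1%/12 = 1.00833% = 0.0100833.
While 2% of the post-interest balance exceeds €40.00, each month B ← (B·(1+r))·(1 − 0.02), i.e. B shrinks by the factor (1+r)·0.98 = 0.98988.
This holds for months 1–78. Entering month 79 the balance is €1,967.82; 2% of the post-interest balance is now below €40.00, so the flat €40.00 minimum applies from here.
From month 79 a fixed €40.00 at rate r clears €1,967.82 in 69 more payments. Total: 78 + 69 = 147 months.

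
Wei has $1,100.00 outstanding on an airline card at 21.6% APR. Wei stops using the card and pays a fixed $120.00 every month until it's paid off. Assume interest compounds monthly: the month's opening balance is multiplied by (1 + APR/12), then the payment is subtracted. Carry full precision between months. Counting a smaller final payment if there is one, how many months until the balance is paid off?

11 payments

Monthly rate r = 21.6%/12 = 1.8% = 0.018.
Recurrence: B ← B·(1+r) − $120.00.
Month 1: interest $19.80; balance after payment $999.80.
Month 2: interest $18.00; balance after payment $897.80.
Closed form: n = −ln(1 − rB₀/P)/ln(1+r) = −ln(0.835)/ln(1.018) ≈ 10.108, so the balance reaches zero during payment 11.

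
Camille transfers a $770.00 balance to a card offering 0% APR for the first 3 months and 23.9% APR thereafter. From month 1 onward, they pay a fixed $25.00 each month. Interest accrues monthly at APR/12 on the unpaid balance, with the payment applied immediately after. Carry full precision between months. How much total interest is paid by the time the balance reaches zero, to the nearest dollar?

Promo months 1–3 at r₀ = 0%/12 = 0; months 4+ at r₁ = 23.9%/12 = 0.0199167.
After month 3 (no interest yet): B = $770.00 − 3·$25.00 = $695.00.
Then at r₁ with $25.00/mo: n₂ = −ln(1 − r₁·B/P)/ln(1+r₁) ≈ 40.91 → 41 more payments.
Total paid = 43·$25.00 + $22.70 = $1,097.70; interest = $1,097.70 − $770.00 = $327.70.

$328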